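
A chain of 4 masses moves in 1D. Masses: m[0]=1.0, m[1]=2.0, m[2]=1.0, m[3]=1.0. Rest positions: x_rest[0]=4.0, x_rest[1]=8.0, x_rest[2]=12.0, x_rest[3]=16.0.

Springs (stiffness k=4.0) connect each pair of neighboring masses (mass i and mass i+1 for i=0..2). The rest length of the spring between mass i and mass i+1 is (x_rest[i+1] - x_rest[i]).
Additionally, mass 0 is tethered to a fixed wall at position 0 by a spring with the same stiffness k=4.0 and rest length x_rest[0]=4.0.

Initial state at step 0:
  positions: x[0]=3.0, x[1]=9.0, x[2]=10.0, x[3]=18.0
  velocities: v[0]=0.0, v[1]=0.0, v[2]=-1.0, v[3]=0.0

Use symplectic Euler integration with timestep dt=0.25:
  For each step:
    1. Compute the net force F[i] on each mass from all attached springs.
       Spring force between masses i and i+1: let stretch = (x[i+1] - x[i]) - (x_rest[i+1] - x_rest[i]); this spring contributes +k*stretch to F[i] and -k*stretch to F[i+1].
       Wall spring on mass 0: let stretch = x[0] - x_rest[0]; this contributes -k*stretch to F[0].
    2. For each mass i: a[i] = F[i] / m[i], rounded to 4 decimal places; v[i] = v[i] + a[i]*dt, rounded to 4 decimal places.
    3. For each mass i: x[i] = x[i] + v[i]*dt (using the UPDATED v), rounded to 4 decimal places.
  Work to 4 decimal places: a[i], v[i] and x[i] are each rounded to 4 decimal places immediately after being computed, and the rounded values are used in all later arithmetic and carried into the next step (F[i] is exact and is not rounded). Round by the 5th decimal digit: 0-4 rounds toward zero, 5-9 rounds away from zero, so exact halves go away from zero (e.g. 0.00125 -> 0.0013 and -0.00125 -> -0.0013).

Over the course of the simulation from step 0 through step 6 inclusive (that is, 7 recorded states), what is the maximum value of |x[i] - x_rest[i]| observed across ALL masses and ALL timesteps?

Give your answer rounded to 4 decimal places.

Answer: 2.6875

Derivation:
Step 0: x=[3.0000 9.0000 10.0000 18.0000] v=[0.0000 0.0000 -1.0000 0.0000]
Step 1: x=[3.7500 8.3750 11.5000 17.0000] v=[3.0000 -2.5000 6.0000 -4.0000]
Step 2: x=[4.7188 7.5625 13.5938 15.6250] v=[3.8750 -3.2500 8.3750 -5.5000]
Step 3: x=[5.2188 7.1485 14.6875 14.7422] v=[1.9999 -1.6562 4.3749 -3.5312]
Step 4: x=[4.8965 7.4356 13.9102 14.8457] v=[-1.2892 1.1485 -3.1094 0.4141]
Step 5: x=[3.9849 8.2147 11.7481 15.7154] v=[-3.6466 3.1163 -8.6485 3.4786]
Step 6: x=[3.1345 8.9067 9.6945 16.5932] v=[-3.4017 2.7681 -8.2146 3.5113]
Max displacement = 2.6875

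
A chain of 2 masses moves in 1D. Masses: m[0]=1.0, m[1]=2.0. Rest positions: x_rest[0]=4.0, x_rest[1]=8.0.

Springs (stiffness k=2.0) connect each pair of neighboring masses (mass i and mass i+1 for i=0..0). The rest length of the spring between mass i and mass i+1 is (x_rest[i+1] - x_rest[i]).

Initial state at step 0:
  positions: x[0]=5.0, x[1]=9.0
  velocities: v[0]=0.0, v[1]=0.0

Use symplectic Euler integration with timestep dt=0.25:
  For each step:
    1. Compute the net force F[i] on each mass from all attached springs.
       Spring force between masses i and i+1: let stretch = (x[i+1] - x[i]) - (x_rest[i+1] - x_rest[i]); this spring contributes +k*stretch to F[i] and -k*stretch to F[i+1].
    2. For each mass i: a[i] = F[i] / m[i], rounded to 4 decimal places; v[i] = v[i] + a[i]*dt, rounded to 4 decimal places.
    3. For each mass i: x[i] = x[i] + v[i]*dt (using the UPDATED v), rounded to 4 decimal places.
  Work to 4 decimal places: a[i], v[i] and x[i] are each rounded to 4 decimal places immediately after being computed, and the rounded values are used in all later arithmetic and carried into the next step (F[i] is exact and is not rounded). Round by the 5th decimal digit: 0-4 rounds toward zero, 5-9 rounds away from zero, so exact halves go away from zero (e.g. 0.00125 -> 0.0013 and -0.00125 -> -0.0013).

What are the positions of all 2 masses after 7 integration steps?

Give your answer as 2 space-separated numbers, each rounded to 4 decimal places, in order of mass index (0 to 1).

Step 0: x=[5.0000 9.0000] v=[0.0000 0.0000]
Step 1: x=[5.0000 9.0000] v=[0.0000 0.0000]
Step 2: x=[5.0000 9.0000] v=[0.0000 0.0000]
Step 3: x=[5.0000 9.0000] v=[0.0000 0.0000]
Step 4: x=[5.0000 9.0000] v=[0.0000 0.0000]
Step 5: x=[5.0000 9.0000] v=[0.0000 0.0000]
Step 6: x=[5.0000 9.0000] v=[0.0000 0.0000]
Step 7: x=[5.0000 9.0000] v=[0.0000 0.0000]

Answer: 5.0000 9.0000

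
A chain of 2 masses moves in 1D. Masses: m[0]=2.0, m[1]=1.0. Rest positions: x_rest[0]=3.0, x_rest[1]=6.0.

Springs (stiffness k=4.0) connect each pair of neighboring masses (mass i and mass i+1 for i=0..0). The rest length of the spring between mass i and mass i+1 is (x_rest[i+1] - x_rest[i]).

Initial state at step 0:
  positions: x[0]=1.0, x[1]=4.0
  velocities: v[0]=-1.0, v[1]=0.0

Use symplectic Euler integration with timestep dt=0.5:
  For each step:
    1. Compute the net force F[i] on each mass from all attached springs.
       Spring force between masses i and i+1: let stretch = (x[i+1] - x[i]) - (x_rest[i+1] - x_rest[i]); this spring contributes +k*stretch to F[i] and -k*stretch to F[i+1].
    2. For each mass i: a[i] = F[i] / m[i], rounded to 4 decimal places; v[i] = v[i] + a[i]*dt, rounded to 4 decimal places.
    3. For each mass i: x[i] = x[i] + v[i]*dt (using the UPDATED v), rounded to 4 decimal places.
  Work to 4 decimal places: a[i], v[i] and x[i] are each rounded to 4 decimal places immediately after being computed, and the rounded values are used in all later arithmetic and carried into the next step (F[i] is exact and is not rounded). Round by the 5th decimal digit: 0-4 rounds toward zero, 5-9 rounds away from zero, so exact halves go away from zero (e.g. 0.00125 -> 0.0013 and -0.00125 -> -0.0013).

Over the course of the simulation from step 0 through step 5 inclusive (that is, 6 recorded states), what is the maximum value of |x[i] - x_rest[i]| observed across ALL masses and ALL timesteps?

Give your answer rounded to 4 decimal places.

Answer: 3.7188

Derivation:
Step 0: x=[1.0000 4.0000] v=[-1.0000 0.0000]
Step 1: x=[0.5000 4.0000] v=[-1.0000 0.0000]
Step 2: x=[0.2500 3.5000] v=[-0.5000 -1.0000]
Step 3: x=[0.1250 2.7500] v=[-0.2500 -1.5000]
Step 4: x=[-0.1875 2.3750] v=[-0.6250 -0.7500]
Step 5: x=[-0.7188 2.4375] v=[-1.0625 0.1250]
Max displacement = 3.7188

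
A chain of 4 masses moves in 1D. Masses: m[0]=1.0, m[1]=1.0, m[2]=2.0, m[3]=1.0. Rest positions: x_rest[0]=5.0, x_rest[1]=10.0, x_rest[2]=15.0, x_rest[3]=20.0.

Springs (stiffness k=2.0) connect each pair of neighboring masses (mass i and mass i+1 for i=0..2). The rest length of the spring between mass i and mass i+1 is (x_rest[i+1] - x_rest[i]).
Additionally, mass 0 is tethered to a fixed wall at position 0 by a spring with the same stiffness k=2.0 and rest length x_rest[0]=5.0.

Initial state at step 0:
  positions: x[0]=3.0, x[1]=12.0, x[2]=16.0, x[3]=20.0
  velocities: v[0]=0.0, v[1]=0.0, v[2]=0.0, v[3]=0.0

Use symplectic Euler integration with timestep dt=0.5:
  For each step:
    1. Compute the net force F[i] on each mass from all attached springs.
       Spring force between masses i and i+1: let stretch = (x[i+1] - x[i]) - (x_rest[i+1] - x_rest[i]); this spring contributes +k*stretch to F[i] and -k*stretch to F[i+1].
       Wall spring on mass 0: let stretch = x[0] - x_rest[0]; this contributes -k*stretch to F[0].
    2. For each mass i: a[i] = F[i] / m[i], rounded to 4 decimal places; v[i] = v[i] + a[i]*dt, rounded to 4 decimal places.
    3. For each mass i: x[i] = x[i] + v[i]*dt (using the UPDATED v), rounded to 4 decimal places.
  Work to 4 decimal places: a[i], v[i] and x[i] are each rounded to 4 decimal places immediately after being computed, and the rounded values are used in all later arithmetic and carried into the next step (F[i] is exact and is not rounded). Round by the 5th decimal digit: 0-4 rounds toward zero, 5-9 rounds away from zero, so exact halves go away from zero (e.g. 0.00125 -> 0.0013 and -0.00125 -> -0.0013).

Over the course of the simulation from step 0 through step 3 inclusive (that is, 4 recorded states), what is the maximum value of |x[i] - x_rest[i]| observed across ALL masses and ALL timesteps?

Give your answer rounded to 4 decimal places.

Answer: 2.7500

Derivation:
Step 0: x=[3.0000 12.0000 16.0000 20.0000] v=[0.0000 0.0000 0.0000 0.0000]
Step 1: x=[6.0000 9.5000 16.0000 20.5000] v=[6.0000 -5.0000 0.0000 1.0000]
Step 2: x=[7.7500 8.5000 15.5000 21.2500] v=[3.5000 -2.0000 -1.0000 1.5000]
Step 3: x=[6.0000 10.6250 14.6875 21.6250] v=[-3.5000 4.2500 -1.6250 0.7500]
Max displacement = 2.7500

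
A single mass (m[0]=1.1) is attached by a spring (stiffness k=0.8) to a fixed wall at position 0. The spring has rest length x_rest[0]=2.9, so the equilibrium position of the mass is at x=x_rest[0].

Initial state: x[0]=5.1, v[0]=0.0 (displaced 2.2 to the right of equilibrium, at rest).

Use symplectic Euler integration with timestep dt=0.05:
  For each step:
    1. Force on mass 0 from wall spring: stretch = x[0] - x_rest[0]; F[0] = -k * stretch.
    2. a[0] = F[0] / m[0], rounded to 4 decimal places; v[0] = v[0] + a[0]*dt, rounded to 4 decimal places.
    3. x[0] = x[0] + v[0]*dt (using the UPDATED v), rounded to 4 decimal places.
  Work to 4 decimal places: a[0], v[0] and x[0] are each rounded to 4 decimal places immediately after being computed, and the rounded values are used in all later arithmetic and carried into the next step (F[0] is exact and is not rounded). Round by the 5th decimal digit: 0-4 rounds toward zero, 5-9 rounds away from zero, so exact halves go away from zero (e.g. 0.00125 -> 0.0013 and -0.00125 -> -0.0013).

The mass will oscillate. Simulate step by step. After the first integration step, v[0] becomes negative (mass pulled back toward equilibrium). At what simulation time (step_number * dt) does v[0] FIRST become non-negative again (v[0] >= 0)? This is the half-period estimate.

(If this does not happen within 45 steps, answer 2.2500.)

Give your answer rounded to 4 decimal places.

Answer: 2.2500

Derivation:
Step 0: x=[5.1000] v=[0.0000]
Step 1: x=[5.0960] v=[-0.0800]
Step 2: x=[5.0880] v=[-0.1599]
Step 3: x=[5.0760] v=[-0.2395]
Step 4: x=[5.0601] v=[-0.3186]
Step 5: x=[5.0402] v=[-0.3972]
Step 6: x=[5.0165] v=[-0.4750]
Step 7: x=[4.9889] v=[-0.5520]
Step 8: x=[4.9575] v=[-0.6280]
Step 9: x=[4.9224] v=[-0.7028]
Step 10: x=[4.8836] v=[-0.7763]
Step 11: x=[4.8412] v=[-0.8484]
Step 12: x=[4.7953] v=[-0.9190]
Step 13: x=[4.7459] v=[-0.9879]
Step 14: x=[4.6932] v=[-1.0550]
Step 15: x=[4.6372] v=[-1.1202]
Step 16: x=[4.5780] v=[-1.1834]
Step 17: x=[4.5158] v=[-1.2444]
Step 18: x=[4.4506] v=[-1.3032]
Step 19: x=[4.3826] v=[-1.3596]
Step 20: x=[4.3119] v=[-1.4135]
Step 21: x=[4.2387] v=[-1.4648]
Step 22: x=[4.1630] v=[-1.5135]
Step 23: x=[4.0850] v=[-1.5594]
Step 24: x=[4.0049] v=[-1.6025]
Step 25: x=[3.9228] v=[-1.6427]
Step 26: x=[3.8388] v=[-1.6799]
Step 27: x=[3.7531] v=[-1.7140]
Step 28: x=[3.6659] v=[-1.7450]
Step 29: x=[3.5773] v=[-1.7729]
Step 30: x=[3.4874] v=[-1.7975]
Step 31: x=[3.3965] v=[-1.8189]
Step 32: x=[3.3047] v=[-1.8370]
Step 33: x=[3.2121] v=[-1.8517]
Step 34: x=[3.1189] v=[-1.8631]
Step 35: x=[3.0253] v=[-1.8711]
Step 36: x=[2.9315] v=[-1.8757]
Step 37: x=[2.8377] v=[-1.8768]
Step 38: x=[2.7440] v=[-1.8745]
Step 39: x=[2.6506] v=[-1.8688]
Step 40: x=[2.5576] v=[-1.8597]
Step 41: x=[2.4652] v=[-1.8473]
Step 42: x=[2.3736] v=[-1.8315]
Step 43: x=[2.2830] v=[-1.8124]
Step 44: x=[2.1935] v=[-1.7900]
Step 45: x=[2.1053] v=[-1.7643]
v[0] did not become non-negative within 45 steps; using fallback time=2.2500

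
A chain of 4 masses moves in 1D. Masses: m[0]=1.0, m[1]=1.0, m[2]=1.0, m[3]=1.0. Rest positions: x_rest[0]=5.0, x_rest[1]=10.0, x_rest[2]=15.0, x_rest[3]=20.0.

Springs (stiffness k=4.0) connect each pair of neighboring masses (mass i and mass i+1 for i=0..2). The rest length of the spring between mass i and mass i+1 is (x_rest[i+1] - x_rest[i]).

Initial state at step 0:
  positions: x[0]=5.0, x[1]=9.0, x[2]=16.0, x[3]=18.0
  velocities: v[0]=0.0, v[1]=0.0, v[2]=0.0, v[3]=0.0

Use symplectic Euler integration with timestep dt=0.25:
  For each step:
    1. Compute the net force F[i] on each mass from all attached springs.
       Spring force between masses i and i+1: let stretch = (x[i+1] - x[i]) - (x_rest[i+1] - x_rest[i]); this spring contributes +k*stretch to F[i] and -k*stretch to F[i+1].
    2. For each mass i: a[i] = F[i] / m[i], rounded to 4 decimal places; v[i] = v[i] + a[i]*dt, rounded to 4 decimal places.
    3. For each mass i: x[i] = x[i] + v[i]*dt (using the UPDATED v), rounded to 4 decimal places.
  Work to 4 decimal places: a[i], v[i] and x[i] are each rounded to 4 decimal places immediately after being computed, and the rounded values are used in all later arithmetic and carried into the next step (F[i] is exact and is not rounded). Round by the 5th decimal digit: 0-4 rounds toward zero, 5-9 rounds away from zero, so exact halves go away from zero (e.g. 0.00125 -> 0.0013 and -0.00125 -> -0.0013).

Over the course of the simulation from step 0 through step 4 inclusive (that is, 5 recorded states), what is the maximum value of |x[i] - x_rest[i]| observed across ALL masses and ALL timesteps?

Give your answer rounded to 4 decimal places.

Step 0: x=[5.0000 9.0000 16.0000 18.0000] v=[0.0000 0.0000 0.0000 0.0000]
Step 1: x=[4.7500 9.7500 14.7500 18.7500] v=[-1.0000 3.0000 -5.0000 3.0000]
Step 2: x=[4.5000 10.5000 13.2500 19.7500] v=[-1.0000 3.0000 -6.0000 4.0000]
Step 3: x=[4.5000 10.4375 12.6875 20.3750] v=[0.0000 -0.2500 -2.2500 2.5000]
Step 4: x=[4.7344 9.4531 13.4844 20.3281] v=[0.9375 -3.9375 3.1875 -0.1875]
Max displacement = 2.3125

Answer: 2.3125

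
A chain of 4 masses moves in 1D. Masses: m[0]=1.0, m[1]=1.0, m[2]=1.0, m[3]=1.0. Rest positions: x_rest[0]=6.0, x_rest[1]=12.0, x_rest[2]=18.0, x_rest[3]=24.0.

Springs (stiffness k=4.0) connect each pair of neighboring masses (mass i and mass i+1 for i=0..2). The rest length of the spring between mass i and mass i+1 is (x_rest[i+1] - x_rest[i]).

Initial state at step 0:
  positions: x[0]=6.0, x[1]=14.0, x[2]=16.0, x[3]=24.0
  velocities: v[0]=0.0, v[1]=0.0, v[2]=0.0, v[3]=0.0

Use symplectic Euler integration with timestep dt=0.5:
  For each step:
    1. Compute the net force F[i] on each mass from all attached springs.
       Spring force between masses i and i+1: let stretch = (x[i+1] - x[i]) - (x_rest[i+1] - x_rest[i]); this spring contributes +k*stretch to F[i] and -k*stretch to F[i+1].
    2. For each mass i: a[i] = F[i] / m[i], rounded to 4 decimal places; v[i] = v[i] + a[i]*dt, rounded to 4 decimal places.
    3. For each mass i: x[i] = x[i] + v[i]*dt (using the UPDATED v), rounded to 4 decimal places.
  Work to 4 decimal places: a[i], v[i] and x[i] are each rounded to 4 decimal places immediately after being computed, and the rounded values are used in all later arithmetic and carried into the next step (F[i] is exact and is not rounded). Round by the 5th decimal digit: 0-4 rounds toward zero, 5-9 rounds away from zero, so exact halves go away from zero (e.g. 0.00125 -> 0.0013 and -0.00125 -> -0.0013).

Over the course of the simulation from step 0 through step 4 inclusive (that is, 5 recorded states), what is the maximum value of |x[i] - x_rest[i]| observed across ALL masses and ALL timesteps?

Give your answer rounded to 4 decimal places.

Answer: 4.0000

Derivation:
Step 0: x=[6.0000 14.0000 16.0000 24.0000] v=[0.0000 0.0000 0.0000 0.0000]
Step 1: x=[8.0000 8.0000 22.0000 22.0000] v=[4.0000 -12.0000 12.0000 -4.0000]
Step 2: x=[4.0000 16.0000 14.0000 26.0000] v=[-8.0000 16.0000 -16.0000 8.0000]
Step 3: x=[6.0000 10.0000 20.0000 24.0000] v=[4.0000 -12.0000 12.0000 -4.0000]
Step 4: x=[6.0000 10.0000 20.0000 24.0000] v=[0.0000 0.0000 0.0000 0.0000]
Max displacement = 4.0000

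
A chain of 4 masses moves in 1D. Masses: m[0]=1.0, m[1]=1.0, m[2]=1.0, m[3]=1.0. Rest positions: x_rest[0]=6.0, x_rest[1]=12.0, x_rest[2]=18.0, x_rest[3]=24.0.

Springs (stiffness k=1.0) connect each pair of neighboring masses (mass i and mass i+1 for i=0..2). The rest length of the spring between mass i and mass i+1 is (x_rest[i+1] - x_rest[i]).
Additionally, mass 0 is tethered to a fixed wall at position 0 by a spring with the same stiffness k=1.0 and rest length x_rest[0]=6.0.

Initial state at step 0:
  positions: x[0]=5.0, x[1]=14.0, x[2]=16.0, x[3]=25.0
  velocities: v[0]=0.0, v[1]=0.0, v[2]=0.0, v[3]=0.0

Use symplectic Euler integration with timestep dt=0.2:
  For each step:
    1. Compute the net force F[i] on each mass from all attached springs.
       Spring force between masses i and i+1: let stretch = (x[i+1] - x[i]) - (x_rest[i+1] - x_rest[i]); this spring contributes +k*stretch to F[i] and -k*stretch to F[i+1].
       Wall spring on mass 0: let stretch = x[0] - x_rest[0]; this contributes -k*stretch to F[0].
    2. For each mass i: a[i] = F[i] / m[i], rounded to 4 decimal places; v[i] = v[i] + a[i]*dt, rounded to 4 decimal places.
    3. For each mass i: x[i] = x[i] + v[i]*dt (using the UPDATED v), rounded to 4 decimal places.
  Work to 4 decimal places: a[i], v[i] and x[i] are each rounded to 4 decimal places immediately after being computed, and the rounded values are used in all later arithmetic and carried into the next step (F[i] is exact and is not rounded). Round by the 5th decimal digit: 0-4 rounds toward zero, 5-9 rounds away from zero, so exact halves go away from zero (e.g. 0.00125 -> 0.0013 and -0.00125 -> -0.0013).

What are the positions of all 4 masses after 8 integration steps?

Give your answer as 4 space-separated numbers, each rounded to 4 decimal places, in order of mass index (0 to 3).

Step 0: x=[5.0000 14.0000 16.0000 25.0000] v=[0.0000 0.0000 0.0000 0.0000]
Step 1: x=[5.1600 13.7200 16.2800 24.8800] v=[0.8000 -1.4000 1.4000 -0.6000]
Step 2: x=[5.4560 13.2000 16.8016 24.6560] v=[1.4800 -2.6000 2.6080 -1.1200]
Step 3: x=[5.8435 12.5143 17.4933 24.3578] v=[1.9376 -3.4285 3.4586 -1.4909]
Step 4: x=[6.2641 11.7609 18.2604 24.0250] v=[2.1031 -3.7669 3.8357 -1.6638]
Step 5: x=[6.6540 11.0476 18.9981 23.7017] v=[1.9496 -3.5664 3.6887 -1.6167]
Step 6: x=[6.9535 10.4766 19.6060 23.4302] v=[1.4975 -2.8550 3.0393 -1.3574]
Step 7: x=[7.1158 10.1299 20.0017 23.2458] v=[0.8114 -1.7337 1.9783 -0.9222]
Step 8: x=[7.1140 10.0575 20.1323 23.1716] v=[-0.0089 -0.3622 0.6528 -0.3710]

Answer: 7.1140 10.0575 20.1323 23.1716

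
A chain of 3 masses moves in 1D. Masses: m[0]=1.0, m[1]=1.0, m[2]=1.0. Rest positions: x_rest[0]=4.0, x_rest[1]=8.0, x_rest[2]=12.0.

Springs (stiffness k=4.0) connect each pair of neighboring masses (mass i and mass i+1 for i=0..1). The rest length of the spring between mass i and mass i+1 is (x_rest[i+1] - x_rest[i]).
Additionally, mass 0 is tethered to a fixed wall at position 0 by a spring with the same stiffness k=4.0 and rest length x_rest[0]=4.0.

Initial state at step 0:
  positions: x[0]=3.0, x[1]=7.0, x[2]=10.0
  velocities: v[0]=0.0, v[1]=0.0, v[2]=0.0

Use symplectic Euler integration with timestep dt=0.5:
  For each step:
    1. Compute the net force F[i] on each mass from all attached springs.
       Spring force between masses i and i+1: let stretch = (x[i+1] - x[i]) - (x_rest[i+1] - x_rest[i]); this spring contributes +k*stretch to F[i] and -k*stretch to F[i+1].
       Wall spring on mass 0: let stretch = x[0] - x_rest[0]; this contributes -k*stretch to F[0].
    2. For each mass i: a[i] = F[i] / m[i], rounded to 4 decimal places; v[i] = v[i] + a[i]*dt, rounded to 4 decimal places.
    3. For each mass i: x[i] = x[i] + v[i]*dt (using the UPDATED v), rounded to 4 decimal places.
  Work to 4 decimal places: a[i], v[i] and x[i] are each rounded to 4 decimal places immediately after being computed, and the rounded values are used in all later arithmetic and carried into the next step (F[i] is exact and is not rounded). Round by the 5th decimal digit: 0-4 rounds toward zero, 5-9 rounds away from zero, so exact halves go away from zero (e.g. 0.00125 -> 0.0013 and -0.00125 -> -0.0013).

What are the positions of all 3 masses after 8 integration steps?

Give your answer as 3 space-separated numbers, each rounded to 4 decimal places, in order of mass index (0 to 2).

Step 0: x=[3.0000 7.0000 10.0000] v=[0.0000 0.0000 0.0000]
Step 1: x=[4.0000 6.0000 11.0000] v=[2.0000 -2.0000 2.0000]
Step 2: x=[3.0000 8.0000 11.0000] v=[-2.0000 4.0000 0.0000]
Step 3: x=[4.0000 8.0000 12.0000] v=[2.0000 0.0000 2.0000]
Step 4: x=[5.0000 8.0000 13.0000] v=[2.0000 0.0000 2.0000]
Step 5: x=[4.0000 10.0000 13.0000] v=[-2.0000 4.0000 0.0000]
Step 6: x=[5.0000 9.0000 14.0000] v=[2.0000 -2.0000 2.0000]
Step 7: x=[5.0000 9.0000 14.0000] v=[0.0000 0.0000 0.0000]
Step 8: x=[4.0000 10.0000 13.0000] v=[-2.0000 2.0000 -2.0000]

Answer: 4.0000 10.0000 13.0000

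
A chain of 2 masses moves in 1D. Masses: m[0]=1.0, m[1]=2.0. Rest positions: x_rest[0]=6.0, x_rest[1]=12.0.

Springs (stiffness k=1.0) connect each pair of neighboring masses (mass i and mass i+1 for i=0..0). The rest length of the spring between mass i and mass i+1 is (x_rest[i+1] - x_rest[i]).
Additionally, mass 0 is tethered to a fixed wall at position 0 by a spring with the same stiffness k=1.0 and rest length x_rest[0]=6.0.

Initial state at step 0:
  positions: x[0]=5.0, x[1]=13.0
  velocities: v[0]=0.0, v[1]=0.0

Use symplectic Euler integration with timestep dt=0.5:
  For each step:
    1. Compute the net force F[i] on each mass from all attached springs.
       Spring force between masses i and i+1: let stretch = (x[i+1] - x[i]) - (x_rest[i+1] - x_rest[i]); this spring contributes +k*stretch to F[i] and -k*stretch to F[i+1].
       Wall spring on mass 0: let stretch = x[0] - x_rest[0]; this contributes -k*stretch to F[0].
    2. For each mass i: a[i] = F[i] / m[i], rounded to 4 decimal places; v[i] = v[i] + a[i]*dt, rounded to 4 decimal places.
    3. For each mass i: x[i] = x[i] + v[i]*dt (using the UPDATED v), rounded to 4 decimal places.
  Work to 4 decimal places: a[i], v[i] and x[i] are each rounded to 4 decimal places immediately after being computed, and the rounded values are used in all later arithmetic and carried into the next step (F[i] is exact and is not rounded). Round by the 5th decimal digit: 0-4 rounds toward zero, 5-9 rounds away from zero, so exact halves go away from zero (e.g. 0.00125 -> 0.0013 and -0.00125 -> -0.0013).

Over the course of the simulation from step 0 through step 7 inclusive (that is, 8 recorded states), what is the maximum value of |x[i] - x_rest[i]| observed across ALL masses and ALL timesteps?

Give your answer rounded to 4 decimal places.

Answer: 1.5625

Derivation:
Step 0: x=[5.0000 13.0000] v=[0.0000 0.0000]
Step 1: x=[5.7500 12.7500] v=[1.5000 -0.5000]
Step 2: x=[6.8125 12.3750] v=[2.1250 -0.7500]
Step 3: x=[7.5625 12.0547] v=[1.5000 -0.6406]
Step 4: x=[7.5449 11.9229] v=[-0.0352 -0.2637]
Step 5: x=[6.7356 11.9938] v=[-1.6187 0.1418]
Step 6: x=[5.5569 12.1575] v=[-2.3574 0.3273]
Step 7: x=[4.6391 12.2461] v=[-1.8356 0.1772]
Max displacement = 1.5625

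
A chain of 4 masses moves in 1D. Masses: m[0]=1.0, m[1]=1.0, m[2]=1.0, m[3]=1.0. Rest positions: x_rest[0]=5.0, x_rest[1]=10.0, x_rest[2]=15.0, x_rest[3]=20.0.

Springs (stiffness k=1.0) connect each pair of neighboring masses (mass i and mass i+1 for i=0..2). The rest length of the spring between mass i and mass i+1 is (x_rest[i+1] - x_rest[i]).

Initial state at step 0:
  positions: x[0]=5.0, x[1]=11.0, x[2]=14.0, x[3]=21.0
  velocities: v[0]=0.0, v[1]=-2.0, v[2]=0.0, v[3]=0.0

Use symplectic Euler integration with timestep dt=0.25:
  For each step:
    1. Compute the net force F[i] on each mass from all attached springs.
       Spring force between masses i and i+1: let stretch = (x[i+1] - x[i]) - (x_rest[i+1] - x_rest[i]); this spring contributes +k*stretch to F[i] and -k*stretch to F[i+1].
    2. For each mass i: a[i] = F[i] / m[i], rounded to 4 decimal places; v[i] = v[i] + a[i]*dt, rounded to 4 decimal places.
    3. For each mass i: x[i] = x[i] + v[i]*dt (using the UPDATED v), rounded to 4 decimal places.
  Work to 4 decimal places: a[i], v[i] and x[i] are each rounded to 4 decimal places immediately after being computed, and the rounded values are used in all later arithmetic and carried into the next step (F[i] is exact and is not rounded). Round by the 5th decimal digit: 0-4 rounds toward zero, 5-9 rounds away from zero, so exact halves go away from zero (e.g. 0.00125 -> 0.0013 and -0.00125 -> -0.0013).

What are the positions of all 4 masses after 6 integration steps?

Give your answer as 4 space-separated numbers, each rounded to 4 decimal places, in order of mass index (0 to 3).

Answer: 4.6882 7.9693 15.7652 19.5775

Derivation:
Step 0: x=[5.0000 11.0000 14.0000 21.0000] v=[0.0000 -2.0000 0.0000 0.0000]
Step 1: x=[5.0625 10.3125 14.2500 20.8750] v=[0.2500 -2.7500 1.0000 -0.5000]
Step 2: x=[5.1406 9.5430 14.6680 20.6484] v=[0.3125 -3.0781 1.6719 -0.9063]
Step 3: x=[5.1814 8.8186 15.1395 20.3606] v=[0.1631 -2.8975 1.8858 -1.1514]
Step 4: x=[5.1370 8.2620 15.5422 20.0589] v=[-0.1776 -2.2266 1.6109 -1.2067]
Step 5: x=[4.9754 7.9651 15.7722 19.7874] v=[-0.6464 -1.1878 0.9200 -1.0859]
Step 6: x=[4.6882 7.9693 15.7652 19.5775] v=[-1.1490 0.0166 -0.0280 -0.8397]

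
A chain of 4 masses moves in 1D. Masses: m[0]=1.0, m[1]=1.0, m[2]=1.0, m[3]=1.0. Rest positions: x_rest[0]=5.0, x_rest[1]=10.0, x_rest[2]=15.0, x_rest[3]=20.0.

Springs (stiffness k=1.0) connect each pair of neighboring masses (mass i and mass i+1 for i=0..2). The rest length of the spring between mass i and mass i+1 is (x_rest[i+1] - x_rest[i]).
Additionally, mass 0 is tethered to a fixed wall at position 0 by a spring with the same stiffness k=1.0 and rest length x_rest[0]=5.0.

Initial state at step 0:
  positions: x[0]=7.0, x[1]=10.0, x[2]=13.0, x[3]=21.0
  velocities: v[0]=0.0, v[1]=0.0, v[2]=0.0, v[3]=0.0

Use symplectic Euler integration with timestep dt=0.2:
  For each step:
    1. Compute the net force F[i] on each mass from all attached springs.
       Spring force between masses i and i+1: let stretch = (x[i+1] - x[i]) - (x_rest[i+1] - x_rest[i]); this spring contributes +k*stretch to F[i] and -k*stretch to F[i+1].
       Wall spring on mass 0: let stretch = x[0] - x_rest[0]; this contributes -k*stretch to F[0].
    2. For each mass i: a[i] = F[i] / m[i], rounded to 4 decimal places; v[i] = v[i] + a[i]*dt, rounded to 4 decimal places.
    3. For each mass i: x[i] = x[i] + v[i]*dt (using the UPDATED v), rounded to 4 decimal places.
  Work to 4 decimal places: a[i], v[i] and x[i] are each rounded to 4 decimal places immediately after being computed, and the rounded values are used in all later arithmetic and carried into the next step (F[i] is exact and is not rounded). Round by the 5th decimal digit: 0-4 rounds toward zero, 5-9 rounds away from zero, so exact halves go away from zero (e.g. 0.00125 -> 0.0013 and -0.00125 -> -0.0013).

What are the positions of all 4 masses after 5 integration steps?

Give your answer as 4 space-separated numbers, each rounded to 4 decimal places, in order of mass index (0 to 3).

Step 0: x=[7.0000 10.0000 13.0000 21.0000] v=[0.0000 0.0000 0.0000 0.0000]
Step 1: x=[6.8400 10.0000 13.2000 20.8800] v=[-0.8000 0.0000 1.0000 -0.6000]
Step 2: x=[6.5328 10.0016 13.5792 20.6528] v=[-1.5360 0.0080 1.8960 -1.1360]
Step 3: x=[6.1030 10.0076 14.0982 20.3427] v=[-2.1488 0.0298 2.5952 -1.5507]
Step 4: x=[5.5853 10.0210 14.7034 19.9828] v=[-2.5885 0.0670 3.0260 -1.7996]
Step 5: x=[5.0216 10.0443 15.3325 19.6117] v=[-2.8184 0.1163 3.1454 -1.8555]

Answer: 5.0216 10.0443 15.3325 19.6117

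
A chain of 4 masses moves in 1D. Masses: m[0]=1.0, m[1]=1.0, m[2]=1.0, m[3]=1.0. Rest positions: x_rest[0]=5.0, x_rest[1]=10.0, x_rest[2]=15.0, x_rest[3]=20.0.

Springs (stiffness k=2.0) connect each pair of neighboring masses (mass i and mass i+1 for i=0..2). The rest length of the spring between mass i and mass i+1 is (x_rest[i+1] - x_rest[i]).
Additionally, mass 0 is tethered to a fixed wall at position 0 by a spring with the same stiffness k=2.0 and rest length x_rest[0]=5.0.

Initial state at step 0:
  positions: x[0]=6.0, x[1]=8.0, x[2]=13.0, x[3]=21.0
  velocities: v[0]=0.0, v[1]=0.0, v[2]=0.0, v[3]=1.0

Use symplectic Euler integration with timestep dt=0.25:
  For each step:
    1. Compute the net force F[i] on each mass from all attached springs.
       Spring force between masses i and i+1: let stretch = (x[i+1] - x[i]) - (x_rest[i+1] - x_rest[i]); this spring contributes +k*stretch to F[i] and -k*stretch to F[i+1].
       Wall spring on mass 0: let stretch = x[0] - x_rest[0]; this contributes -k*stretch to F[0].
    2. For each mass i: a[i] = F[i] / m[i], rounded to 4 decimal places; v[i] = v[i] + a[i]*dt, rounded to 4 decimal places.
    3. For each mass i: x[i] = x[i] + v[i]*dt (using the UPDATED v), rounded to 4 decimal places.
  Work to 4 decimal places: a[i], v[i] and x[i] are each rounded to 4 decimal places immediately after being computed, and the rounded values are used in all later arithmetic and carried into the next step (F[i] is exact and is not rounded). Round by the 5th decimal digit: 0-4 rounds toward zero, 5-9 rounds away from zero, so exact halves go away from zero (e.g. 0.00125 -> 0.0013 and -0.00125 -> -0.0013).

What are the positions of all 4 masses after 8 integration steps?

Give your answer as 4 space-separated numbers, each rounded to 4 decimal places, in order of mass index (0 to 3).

Answer: 5.6778 10.6514 15.7389 19.5230

Derivation:
Step 0: x=[6.0000 8.0000 13.0000 21.0000] v=[0.0000 0.0000 0.0000 1.0000]
Step 1: x=[5.5000 8.3750 13.3750 20.8750] v=[-2.0000 1.5000 1.5000 -0.5000]
Step 2: x=[4.6719 9.0156 14.0625 20.4375] v=[-3.3125 2.5625 2.7500 -1.7500]
Step 3: x=[3.8028 9.7441 14.9160 19.8281] v=[-3.4766 2.9141 3.4141 -2.4375]
Step 4: x=[3.2010 10.3765 15.7371 19.2297] v=[-2.4074 2.5294 3.2842 -2.3936]
Step 5: x=[3.0960 10.7820 16.3247 18.8197] v=[-0.4202 1.6220 2.3502 -1.6399]
Step 6: x=[3.5647 10.9196 16.5313 18.7229] v=[1.8748 0.5504 0.8264 -0.3874]
Step 7: x=[4.5072 10.8393 16.3104 18.9771] v=[3.7699 -0.3212 -0.8837 1.0168]
Step 8: x=[5.6778 10.6514 15.7389 19.5230] v=[4.6824 -0.7517 -2.2859 2.1835]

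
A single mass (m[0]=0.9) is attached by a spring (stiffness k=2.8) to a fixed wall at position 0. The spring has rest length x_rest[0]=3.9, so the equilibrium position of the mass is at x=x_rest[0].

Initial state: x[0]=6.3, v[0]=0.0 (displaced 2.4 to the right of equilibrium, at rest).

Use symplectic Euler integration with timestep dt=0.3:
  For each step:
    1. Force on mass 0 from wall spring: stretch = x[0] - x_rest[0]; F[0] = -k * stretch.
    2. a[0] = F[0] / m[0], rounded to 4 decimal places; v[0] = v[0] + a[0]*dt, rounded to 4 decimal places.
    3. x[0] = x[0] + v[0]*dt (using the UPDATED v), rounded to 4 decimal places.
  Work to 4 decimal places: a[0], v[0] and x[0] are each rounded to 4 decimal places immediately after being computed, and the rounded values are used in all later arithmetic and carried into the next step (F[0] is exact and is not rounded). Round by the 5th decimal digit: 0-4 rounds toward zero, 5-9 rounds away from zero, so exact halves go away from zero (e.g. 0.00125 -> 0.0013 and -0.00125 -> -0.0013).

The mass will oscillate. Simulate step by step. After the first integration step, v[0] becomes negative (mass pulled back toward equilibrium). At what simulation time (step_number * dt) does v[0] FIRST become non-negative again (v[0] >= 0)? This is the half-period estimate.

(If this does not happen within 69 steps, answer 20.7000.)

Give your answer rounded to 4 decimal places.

Step 0: x=[6.3000] v=[0.0000]
Step 1: x=[5.6280] v=[-2.2400]
Step 2: x=[4.4722] v=[-3.8528]
Step 3: x=[3.1561] v=[-4.3869]
Step 4: x=[2.0483] v=[-3.6926]
Step 5: x=[1.4590] v=[-1.9644]
Step 6: x=[1.5532] v=[0.3139]
First v>=0 after going negative at step 6, time=1.8000

Answer: 1.8000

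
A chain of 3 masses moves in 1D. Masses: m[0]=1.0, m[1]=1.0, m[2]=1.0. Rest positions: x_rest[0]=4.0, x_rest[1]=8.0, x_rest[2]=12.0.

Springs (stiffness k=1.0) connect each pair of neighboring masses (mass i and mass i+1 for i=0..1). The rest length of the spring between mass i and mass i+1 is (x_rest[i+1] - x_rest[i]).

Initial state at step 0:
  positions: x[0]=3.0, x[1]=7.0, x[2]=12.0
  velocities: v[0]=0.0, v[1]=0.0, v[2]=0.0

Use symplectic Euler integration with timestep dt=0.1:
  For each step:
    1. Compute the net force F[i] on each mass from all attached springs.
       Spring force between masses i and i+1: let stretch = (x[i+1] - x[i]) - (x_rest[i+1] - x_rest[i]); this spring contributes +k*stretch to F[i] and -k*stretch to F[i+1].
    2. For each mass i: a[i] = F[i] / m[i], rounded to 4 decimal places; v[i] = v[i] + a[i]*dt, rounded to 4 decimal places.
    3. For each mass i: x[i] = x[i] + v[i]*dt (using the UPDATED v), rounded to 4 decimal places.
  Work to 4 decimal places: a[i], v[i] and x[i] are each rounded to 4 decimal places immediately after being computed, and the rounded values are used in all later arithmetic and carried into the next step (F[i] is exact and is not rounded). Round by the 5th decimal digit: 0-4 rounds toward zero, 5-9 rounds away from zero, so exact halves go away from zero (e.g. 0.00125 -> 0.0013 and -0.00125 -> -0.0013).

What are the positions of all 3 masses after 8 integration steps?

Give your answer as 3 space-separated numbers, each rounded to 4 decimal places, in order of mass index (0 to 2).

Step 0: x=[3.0000 7.0000 12.0000] v=[0.0000 0.0000 0.0000]
Step 1: x=[3.0000 7.0100 11.9900] v=[0.0000 0.1000 -0.1000]
Step 2: x=[3.0001 7.0297 11.9702] v=[0.0010 0.1970 -0.1980]
Step 3: x=[3.0005 7.0585 11.9410] v=[0.0040 0.2881 -0.2921]
Step 4: x=[3.0015 7.0956 11.9030] v=[0.0098 0.3706 -0.3804]
Step 5: x=[3.0034 7.1398 11.8569] v=[0.0192 0.4419 -0.4611]
Step 6: x=[3.0067 7.1898 11.8036] v=[0.0328 0.5000 -0.5328]
Step 7: x=[3.0118 7.2441 11.7442] v=[0.0511 0.5431 -0.5942]
Step 8: x=[3.0192 7.3011 11.6798] v=[0.0743 0.5699 -0.6442]

Answer: 3.0192 7.3011 11.6798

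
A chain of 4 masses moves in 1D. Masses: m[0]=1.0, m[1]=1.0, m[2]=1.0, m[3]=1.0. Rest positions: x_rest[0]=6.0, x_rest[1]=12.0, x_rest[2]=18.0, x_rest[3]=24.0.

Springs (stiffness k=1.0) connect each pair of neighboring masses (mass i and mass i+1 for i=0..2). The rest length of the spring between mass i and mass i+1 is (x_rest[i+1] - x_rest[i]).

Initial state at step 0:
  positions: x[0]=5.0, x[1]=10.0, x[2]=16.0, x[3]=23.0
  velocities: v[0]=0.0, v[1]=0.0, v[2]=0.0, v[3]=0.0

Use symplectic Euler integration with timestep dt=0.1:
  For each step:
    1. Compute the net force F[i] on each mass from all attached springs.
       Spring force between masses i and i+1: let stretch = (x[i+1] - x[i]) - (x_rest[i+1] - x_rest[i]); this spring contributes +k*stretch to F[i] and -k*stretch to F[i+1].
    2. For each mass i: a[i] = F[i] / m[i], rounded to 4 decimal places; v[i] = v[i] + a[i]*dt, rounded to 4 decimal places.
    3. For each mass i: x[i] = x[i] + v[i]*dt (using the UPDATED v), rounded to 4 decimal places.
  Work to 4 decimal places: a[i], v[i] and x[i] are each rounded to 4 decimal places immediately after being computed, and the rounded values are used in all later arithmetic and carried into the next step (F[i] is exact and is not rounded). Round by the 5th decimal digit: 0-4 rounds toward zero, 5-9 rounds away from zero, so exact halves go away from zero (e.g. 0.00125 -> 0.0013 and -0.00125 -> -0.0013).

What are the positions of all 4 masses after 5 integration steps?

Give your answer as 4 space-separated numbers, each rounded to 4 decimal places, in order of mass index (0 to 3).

Step 0: x=[5.0000 10.0000 16.0000 23.0000] v=[0.0000 0.0000 0.0000 0.0000]
Step 1: x=[4.9900 10.0100 16.0100 22.9900] v=[-0.1000 0.1000 0.1000 -0.1000]
Step 2: x=[4.9702 10.0298 16.0298 22.9702] v=[-0.1980 0.1980 0.1980 -0.1980]
Step 3: x=[4.9410 10.0590 16.0590 22.9410] v=[-0.2920 0.2920 0.2920 -0.2920]
Step 4: x=[4.9030 10.0970 16.0970 22.9030] v=[-0.3802 0.3802 0.3802 -0.3802]
Step 5: x=[4.8569 10.1431 16.1431 22.8569] v=[-0.4608 0.4608 0.4608 -0.4608]

Answer: 4.8569 10.1431 16.1431 22.8569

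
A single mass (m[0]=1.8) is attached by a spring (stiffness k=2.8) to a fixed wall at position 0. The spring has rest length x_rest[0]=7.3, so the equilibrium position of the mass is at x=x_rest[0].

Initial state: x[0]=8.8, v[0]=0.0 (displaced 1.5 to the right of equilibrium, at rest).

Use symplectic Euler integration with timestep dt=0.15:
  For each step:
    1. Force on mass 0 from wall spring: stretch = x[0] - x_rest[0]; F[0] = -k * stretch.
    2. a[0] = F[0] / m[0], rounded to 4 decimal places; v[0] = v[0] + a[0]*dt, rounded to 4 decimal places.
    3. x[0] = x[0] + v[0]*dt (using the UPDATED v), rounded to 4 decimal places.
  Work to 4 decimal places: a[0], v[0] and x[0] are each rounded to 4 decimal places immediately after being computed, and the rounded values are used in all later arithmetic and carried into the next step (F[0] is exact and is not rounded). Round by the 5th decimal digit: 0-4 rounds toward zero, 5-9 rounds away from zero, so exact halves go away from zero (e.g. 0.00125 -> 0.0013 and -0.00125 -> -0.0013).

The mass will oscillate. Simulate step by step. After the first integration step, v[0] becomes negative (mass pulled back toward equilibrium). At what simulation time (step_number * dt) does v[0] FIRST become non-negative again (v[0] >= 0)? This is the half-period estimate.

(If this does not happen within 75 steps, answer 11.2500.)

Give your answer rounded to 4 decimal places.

Step 0: x=[8.8000] v=[0.0000]
Step 1: x=[8.7475] v=[-0.3500]
Step 2: x=[8.6443] v=[-0.6878]
Step 3: x=[8.4941] v=[-1.0015]
Step 4: x=[8.3021] v=[-1.2801]
Step 5: x=[8.0750] v=[-1.5139]
Step 6: x=[7.8208] v=[-1.6947]
Step 7: x=[7.5484] v=[-1.8162]
Step 8: x=[7.2673] v=[-1.8742]
Step 9: x=[6.9873] v=[-1.8666]
Step 10: x=[6.7183] v=[-1.7936]
Step 11: x=[6.4696] v=[-1.6579]
Step 12: x=[6.2500] v=[-1.4641]
Step 13: x=[6.0671] v=[-1.2191]
Step 14: x=[5.9274] v=[-0.9314]
Step 15: x=[5.8357] v=[-0.6111]
Step 16: x=[5.7953] v=[-0.2694]
Step 17: x=[5.8076] v=[0.0817]
First v>=0 after going negative at step 17, time=2.5500

Answer: 2.5500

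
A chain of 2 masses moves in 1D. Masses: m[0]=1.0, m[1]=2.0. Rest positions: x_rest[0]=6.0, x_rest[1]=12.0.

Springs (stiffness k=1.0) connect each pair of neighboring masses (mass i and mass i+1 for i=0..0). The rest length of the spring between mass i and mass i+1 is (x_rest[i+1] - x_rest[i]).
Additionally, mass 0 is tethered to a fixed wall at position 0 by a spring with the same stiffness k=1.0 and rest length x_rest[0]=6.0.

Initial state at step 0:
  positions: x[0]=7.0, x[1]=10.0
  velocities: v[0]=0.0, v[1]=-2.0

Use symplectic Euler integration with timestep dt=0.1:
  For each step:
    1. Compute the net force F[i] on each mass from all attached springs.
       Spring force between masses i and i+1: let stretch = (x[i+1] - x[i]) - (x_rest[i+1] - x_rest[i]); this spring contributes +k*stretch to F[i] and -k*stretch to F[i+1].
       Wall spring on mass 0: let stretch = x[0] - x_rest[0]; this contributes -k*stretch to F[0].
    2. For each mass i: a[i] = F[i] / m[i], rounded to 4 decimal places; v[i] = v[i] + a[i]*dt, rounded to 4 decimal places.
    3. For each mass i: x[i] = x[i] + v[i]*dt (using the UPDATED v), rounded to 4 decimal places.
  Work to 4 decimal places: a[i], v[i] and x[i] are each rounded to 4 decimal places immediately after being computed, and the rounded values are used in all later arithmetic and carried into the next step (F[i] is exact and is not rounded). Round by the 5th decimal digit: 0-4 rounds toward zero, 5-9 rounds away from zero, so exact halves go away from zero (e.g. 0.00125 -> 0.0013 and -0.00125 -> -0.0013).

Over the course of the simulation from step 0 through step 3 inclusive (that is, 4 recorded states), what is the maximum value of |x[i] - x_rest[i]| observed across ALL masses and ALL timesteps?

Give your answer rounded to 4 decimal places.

Answer: 2.5074

Derivation:
Step 0: x=[7.0000 10.0000] v=[0.0000 -2.0000]
Step 1: x=[6.9600 9.8150] v=[-0.4000 -1.8500]
Step 2: x=[6.8790 9.6457] v=[-0.8105 -1.6928]
Step 3: x=[6.7568 9.4926] v=[-1.2217 -1.5311]
Max displacement = 2.5074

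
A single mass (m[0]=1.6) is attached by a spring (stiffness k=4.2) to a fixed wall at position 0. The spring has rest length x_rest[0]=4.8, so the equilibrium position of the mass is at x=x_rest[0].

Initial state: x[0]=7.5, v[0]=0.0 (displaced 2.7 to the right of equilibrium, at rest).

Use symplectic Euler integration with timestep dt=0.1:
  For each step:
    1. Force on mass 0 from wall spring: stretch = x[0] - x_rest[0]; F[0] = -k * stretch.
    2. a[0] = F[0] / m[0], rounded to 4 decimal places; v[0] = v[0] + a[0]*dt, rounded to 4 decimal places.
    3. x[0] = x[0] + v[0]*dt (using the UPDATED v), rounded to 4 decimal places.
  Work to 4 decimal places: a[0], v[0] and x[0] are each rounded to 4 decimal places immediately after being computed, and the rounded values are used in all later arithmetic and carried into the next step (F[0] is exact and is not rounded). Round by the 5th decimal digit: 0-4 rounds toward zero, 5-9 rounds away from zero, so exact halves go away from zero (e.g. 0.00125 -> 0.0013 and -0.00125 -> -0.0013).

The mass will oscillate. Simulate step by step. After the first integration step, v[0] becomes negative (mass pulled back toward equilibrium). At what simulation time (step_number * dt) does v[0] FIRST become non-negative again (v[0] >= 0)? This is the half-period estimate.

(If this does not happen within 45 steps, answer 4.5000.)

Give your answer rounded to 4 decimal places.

Answer: 2.0000

Derivation:
Step 0: x=[7.5000] v=[0.0000]
Step 1: x=[7.4291] v=[-0.7088]
Step 2: x=[7.2892] v=[-1.3989]
Step 3: x=[7.0840] v=[-2.0523]
Step 4: x=[6.8188] v=[-2.6519]
Step 5: x=[6.5006] v=[-3.1818]
Step 6: x=[6.1378] v=[-3.6282]
Step 7: x=[5.7399] v=[-3.9794]
Step 8: x=[5.3173] v=[-4.2261]
Step 9: x=[4.8811] v=[-4.3619]
Step 10: x=[4.4428] v=[-4.3832]
Step 11: x=[4.0139] v=[-4.2894]
Step 12: x=[3.6056] v=[-4.0831]
Step 13: x=[3.2286] v=[-3.7696]
Step 14: x=[2.8929] v=[-3.3571]
Step 15: x=[2.6073] v=[-2.8565]
Step 16: x=[2.3792] v=[-2.2809]
Step 17: x=[2.2147] v=[-1.6454]
Step 18: x=[2.1180] v=[-0.9668]
Step 19: x=[2.0917] v=[-0.2628]
Step 20: x=[2.1365] v=[0.4481]
First v>=0 after going negative at step 20, time=2.0000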